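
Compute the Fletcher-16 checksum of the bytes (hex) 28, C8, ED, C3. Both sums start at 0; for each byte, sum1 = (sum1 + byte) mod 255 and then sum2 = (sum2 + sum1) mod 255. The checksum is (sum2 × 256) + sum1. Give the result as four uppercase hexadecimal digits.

Running sums (mod 255):
  after byte 0 (28): sum1=40, sum2=40
  after byte 1 (C8): sum1=240, sum2=25
  after byte 2 (ED): sum1=222, sum2=247
  after byte 3 (C3): sum1=162, sum2=154
Checksum = sum2·256 + sum1 = 154·256 + 162 = 39586 = 0x9AA2.

9AA2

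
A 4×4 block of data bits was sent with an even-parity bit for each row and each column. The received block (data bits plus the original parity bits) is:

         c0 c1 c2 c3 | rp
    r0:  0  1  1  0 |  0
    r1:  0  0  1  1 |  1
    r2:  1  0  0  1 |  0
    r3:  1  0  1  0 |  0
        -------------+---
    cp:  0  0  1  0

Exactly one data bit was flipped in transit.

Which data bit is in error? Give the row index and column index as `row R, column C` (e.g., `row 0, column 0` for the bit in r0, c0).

Recompute each row's even parity and compare to rp:
  r0: data parity 0, sent rp 0 → ok
  r1: data parity 0, sent rp 1 → mismatch
  r2: data parity 0, sent rp 0 → ok
  r3: data parity 0, sent rp 0 → ok
Recompute each column's even parity and compare to cp:
  c0: data parity 0, sent cp 0 → ok
  c1: data parity 1, sent cp 0 → mismatch
  c2: data parity 1, sent cp 1 → ok
  c3: data parity 0, sent cp 0 → ok
Exactly one row (r1) and one column (c1) fail → the flipped bit is at their intersection.

row 1, column 1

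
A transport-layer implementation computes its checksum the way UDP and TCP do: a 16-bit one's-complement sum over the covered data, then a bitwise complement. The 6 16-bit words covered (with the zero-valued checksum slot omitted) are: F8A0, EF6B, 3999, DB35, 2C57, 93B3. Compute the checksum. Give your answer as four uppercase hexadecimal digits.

4319

One's-complement addition (fold any carry out of bit 15 back into bit 0):
  0xF8A0 + 0xEF6B = 0x1E80B → wrap carry → 0xE80C
  0xE80C + 0x3999 = 0x121A5 → wrap carry → 0x21A6
  0x21A6 + 0xDB35 = 0x0FCDB
  0xFCDB + 0x2C57 = 0x12932 → wrap carry → 0x2933
  0x2933 + 0x93B3 = 0x0BCE6
One's-complement sum = 0xBCE6.
Checksum = ~0xBCE6 & 0xFFFF = 0x4319.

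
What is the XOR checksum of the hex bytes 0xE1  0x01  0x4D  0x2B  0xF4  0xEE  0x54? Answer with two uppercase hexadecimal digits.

C8

XOR the bytes together:
  start with 0xE1
  0xE1 ⊕ 0x01 = 0xE0
  0xE0 ⊕ 0x4D = 0xAD
  0xAD ⊕ 0x2B = 0x86
  0x86 ⊕ 0xF4 = 0x72
  0x72 ⊕ 0xEE = 0x9C
  0x9C ⊕ 0x54 = 0xC8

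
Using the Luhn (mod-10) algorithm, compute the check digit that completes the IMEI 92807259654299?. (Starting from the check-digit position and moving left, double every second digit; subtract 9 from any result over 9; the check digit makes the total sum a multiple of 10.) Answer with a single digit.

Partial digits right→left: 9 9 2 4 5 6 9 5 2 7 0 8 2 9
Double every second digit counting from the check-digit position (so the 1st, 3rd, 5th, ... of the partial from the right).
  doubled (with −9 where >9): 9 4 1 9 4 0 4 → sum 31
  kept as-is: 9 4 6 5 7 8 9 → sum 48
Total = 31 + 48 = 79.
Check digit = (10 − (79 mod 10)) mod 10 = 1.

1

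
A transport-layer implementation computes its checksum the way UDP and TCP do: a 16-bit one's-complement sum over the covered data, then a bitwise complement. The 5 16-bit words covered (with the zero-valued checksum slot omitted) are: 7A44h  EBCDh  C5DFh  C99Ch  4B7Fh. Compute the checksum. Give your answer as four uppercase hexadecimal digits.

One's-complement addition (fold any carry out of bit 15 back into bit 0):
  0x7A44 + 0xEBCD = 0x16611 → wrap carry → 0x6612
  0x6612 + 0xC5DF = 0x12BF1 → wrap carry → 0x2BF2
  0x2BF2 + 0xC99C = 0x0F58E
  0xF58E + 0x4B7F = 0x1410D → wrap carry → 0x410E
One's-complement sum = 0x410E.
Checksum = ~0x410E & 0xFFFF = 0xBEF1.

BEF1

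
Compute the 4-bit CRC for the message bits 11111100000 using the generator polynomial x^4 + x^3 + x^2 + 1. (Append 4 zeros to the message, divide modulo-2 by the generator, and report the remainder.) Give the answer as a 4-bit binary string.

Append 4 zeros: 111111000000000. Divide by 11101 (XOR where the leading bit is 1):
  pos 0: 11111 XOR 11101 = 00010
  pos 3: 10100 XOR 11101 = 01001
  pos 4: 10010 XOR 11101 = 01111
  pos 5: 11110 XOR 11101 = 00011
  pos 8: 11000 XOR 11101 = 00101
  pos 10: 10100 XOR 11101 = 01001
Remainder (last 4 bits) = 1001. This is the CRC / FCS.

1001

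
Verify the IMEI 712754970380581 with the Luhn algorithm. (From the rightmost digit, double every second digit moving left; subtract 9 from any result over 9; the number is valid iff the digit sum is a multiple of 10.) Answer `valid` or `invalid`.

From the right, keep odd positions and double even positions (subtract 9 from any doubled value over 9):
  doubled (positions 2,4,...): 7 0 6 5 8 5 2 → sum 33
  kept (positions 1,3,...): 1 5 8 0 9 5 2 7 → sum 37
Total = 70.
70 mod 10 = 0, so the number is valid.

valid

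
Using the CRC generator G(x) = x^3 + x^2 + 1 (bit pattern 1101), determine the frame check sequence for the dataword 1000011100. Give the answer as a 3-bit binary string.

111

Append 3 zeros: 1000011100000. Divide by 1101 (XOR where the leading bit is 1):
  pos 0: 1000 XOR 1101 = 0101
  pos 1: 1010 XOR 1101 = 0111
  pos 2: 1111 XOR 1101 = 0010
  pos 4: 1011 XOR 1101 = 0110
  pos 5: 1100 XOR 1101 = 0001
  pos 8: 1000 XOR 1101 = 0101
  pos 9: 1010 XOR 1101 = 0111
Remainder (last 3 bits) = 111. This is the CRC / FCS.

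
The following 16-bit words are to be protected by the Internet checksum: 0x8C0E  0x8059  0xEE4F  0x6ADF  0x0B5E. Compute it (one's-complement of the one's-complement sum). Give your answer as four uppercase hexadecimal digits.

One's-complement addition (fold any carry out of bit 15 back into bit 0):
  0x8C0E + 0x8059 = 0x10C67 → wrap carry → 0x0C68
  0x0C68 + 0xEE4F = 0x0FAB7
  0xFAB7 + 0x6ADF = 0x16596 → wrap carry → 0x6597
  0x6597 + 0x0B5E = 0x070F5
One's-complement sum = 0x70F5.
Checksum = ~0x70F5 & 0xFFFF = 0x8F0A.

8F0A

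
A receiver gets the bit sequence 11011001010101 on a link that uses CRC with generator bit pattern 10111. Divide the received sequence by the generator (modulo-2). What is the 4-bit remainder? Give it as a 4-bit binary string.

0000

Modulo-2 division of 11011001010101 by 10111:
  pos 0: 11011 XOR 10111 = 01100
  pos 1: 11000 XOR 10111 = 01111
  pos 2: 11110 XOR 10111 = 01001
  pos 3: 10011 XOR 10111 = 00100
  pos 5: 10001 XOR 10111 = 00110
  pos 7: 11001 XOR 10111 = 01110
  pos 8: 11100 XOR 10111 = 01011
  pos 9: 10111 XOR 10111 = 00000
Remainder = 0000 (zero — the frame passes the CRC check).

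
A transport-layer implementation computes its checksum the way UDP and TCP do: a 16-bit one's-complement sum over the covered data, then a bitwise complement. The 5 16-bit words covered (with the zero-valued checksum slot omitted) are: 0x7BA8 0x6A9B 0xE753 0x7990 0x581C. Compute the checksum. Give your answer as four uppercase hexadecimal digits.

One's-complement addition (fold any carry out of bit 15 back into bit 0):
  0x7BA8 + 0x6A9B = 0x0E643
  0xE643 + 0xE753 = 0x1CD96 → wrap carry → 0xCD97
  0xCD97 + 0x7990 = 0x14727 → wrap carry → 0x4728
  0x4728 + 0x581C = 0x09F44
One's-complement sum = 0x9F44.
Checksum = ~0x9F44 & 0xFFFF = 0x60BB.

60BB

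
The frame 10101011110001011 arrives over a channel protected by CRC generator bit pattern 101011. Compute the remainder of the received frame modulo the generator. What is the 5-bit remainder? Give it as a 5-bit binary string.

Modulo-2 division of 10101011110001011 by 101011:
  pos 0: 101010 XOR 101011 = 000001
  pos 5: 111110 XOR 101011 = 010101
  pos 6: 101010 XOR 101011 = 000001
  pos 11: 101011 XOR 101011 = 000000
Remainder = 00000 (zero — the frame passes the CRC check).

00000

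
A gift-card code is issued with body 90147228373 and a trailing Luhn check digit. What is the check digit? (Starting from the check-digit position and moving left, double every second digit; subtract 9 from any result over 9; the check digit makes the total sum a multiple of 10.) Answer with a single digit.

7

Partial digits right→left: 3 7 3 8 2 2 7 4 1 0 9
Double every second digit counting from the check-digit position (so the 1st, 3rd, 5th, ... of the partial from the right).
  doubled (with −9 where >9): 6 6 4 5 2 9 → sum 32
  kept as-is: 7 8 2 4 0 → sum 21
Total = 32 + 21 = 53.
Check digit = (10 − (53 mod 10)) mod 10 = 7.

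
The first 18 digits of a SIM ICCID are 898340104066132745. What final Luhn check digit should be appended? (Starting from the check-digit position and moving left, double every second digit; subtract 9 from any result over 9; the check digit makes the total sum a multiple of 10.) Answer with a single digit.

2

Partial digits right→left: 5 4 7 2 3 1 6 6 0 4 0 1 0 4 3 8 9 8
Double every second digit counting from the check-digit position (so the 1st, 3rd, 5th, ... of the partial from the right).
  doubled (with −9 where >9): 1 5 6 3 0 0 0 6 9 → sum 30
  kept as-is: 4 2 1 6 4 1 4 8 8 → sum 38
Total = 30 + 38 = 68.
Check digit = (10 − (68 mod 10)) mod 10 = 2.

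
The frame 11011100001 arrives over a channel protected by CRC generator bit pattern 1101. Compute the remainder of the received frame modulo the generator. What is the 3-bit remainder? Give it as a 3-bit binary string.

100

Modulo-2 division of 11011100001 by 1101:
  pos 0: 1101 XOR 1101 = 0000
  pos 4: 1100 XOR 1101 = 0001
  pos 7: 1001 XOR 1101 = 0100
Remainder = 100 (nonzero — an error is detected).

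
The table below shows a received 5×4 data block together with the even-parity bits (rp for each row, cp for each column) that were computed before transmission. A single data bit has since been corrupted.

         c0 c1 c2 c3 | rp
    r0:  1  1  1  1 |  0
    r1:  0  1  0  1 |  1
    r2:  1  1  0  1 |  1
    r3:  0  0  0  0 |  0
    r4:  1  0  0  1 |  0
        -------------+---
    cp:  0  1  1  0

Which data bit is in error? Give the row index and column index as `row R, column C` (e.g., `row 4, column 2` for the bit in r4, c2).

Recompute each row's even parity and compare to rp:
  r0: data parity 0, sent rp 0 → ok
  r1: data parity 0, sent rp 1 → mismatch
  r2: data parity 1, sent rp 1 → ok
  r3: data parity 0, sent rp 0 → ok
  r4: data parity 0, sent rp 0 → ok
Recompute each column's even parity and compare to cp:
  c0: data parity 1, sent cp 0 → mismatch
  c1: data parity 1, sent cp 1 → ok
  c2: data parity 1, sent cp 1 → ok
  c3: data parity 0, sent cp 0 → ok
Exactly one row (r1) and one column (c0) fail → the flipped bit is at their intersection.

row 1, column 0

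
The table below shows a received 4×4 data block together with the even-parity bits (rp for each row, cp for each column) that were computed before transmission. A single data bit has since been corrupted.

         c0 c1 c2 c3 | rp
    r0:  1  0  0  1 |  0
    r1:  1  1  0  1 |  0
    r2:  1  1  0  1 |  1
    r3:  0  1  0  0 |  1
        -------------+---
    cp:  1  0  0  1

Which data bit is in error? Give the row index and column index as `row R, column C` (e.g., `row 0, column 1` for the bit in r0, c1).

row 1, column 1

Recompute each row's even parity and compare to rp:
  r0: data parity 0, sent rp 0 → ok
  r1: data parity 1, sent rp 0 → mismatch
  r2: data parity 1, sent rp 1 → ok
  r3: data parity 1, sent rp 1 → ok
Recompute each column's even parity and compare to cp:
  c0: data parity 1, sent cp 1 → ok
  c1: data parity 1, sent cp 0 → mismatch
  c2: data parity 0, sent cp 0 → ok
  c3: data parity 1, sent cp 1 → ok
Exactly one row (r1) and one column (c1) fail → the flipped bit is at their intersection.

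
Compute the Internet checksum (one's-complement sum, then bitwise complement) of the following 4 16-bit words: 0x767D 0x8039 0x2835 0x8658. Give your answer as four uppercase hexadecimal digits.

One's-complement addition (fold any carry out of bit 15 back into bit 0):
  0x767D + 0x8039 = 0x0F6B6
  0xF6B6 + 0x2835 = 0x11EEB → wrap carry → 0x1EEC
  0x1EEC + 0x8658 = 0x0A544
One's-complement sum = 0xA544.
Checksum = ~0xA544 & 0xFFFF = 0x5ABB.

5ABB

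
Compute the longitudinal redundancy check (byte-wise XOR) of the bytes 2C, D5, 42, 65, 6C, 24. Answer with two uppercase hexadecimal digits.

XOR the bytes together:
  start with 0x2C
  0x2C ⊕ 0xD5 = 0xF9
  0xF9 ⊕ 0x42 = 0xBB
  0xBB ⊕ 0x65 = 0xDE
  0xDE ⊕ 0x6C = 0xB2
  0xB2 ⊕ 0x24 = 0x96

96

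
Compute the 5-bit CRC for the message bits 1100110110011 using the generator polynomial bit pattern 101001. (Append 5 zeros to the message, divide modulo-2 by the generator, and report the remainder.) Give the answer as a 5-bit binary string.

01010

Append 5 zeros: 110011011001100000. Divide by 101001 (XOR where the leading bit is 1):
  pos 0: 110011 XOR 101001 = 011010
  pos 1: 110100 XOR 101001 = 011101
  pos 2: 111011 XOR 101001 = 010010
  pos 3: 100101 XOR 101001 = 001100
  pos 5: 110000 XOR 101001 = 011001
  pos 6: 110011 XOR 101001 = 011010
  pos 7: 110101 XOR 101001 = 011100
  pos 8: 111000 XOR 101001 = 010001
  pos 9: 100010 XOR 101001 = 001011
  pos 11: 101100 XOR 101001 = 000101
Remainder (last 5 bits) = 01010. This is the CRC / FCS.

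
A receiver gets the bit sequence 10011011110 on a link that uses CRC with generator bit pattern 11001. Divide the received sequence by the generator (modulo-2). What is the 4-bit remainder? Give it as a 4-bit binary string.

Modulo-2 division of 10011011110 by 11001:
  pos 0: 10011 XOR 11001 = 01010
  pos 1: 10100 XOR 11001 = 01101
  pos 2: 11011 XOR 11001 = 00010
  pos 5: 10111 XOR 11001 = 01110
  pos 6: 11100 XOR 11001 = 00101
Remainder = 0101 (nonzero — an error is detected).

0101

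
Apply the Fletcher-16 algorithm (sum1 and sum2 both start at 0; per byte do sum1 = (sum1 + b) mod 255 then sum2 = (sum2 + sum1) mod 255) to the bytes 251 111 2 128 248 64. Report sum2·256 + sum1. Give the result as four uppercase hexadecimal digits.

D027

Running sums (mod 255):
  after byte 0 (251): sum1=251, sum2=251
  after byte 1 (111): sum1=107, sum2=103
  after byte 2 (2): sum1=109, sum2=212
  after byte 3 (128): sum1=237, sum2=194
  after byte 4 (248): sum1=230, sum2=169
  after byte 5 (64): sum1=39, sum2=208
Checksum = sum2·256 + sum1 = 208·256 + 39 = 53287 = 0xD027.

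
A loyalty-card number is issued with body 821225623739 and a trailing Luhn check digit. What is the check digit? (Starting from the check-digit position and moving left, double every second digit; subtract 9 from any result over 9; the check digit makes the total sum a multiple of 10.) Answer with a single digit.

Partial digits right→left: 9 3 7 3 2 6 5 2 2 1 2 8
Double every second digit counting from the check-digit position (so the 1st, 3rd, 5th, ... of the partial from the right).
  doubled (with −9 where >9): 9 5 4 1 4 4 → sum 27
  kept as-is: 3 3 6 2 1 8 → sum 23
Total = 27 + 23 = 50.
Check digit = (10 − (50 mod 10)) mod 10 = 0.

0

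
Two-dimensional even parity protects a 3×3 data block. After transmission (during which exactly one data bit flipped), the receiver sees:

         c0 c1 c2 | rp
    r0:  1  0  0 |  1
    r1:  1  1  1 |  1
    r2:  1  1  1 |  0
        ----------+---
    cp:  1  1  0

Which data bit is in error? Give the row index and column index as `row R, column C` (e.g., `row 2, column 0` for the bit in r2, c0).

Recompute each row's even parity and compare to rp:
  r0: data parity 1, sent rp 1 → ok
  r1: data parity 1, sent rp 1 → ok
  r2: data parity 1, sent rp 0 → mismatch
Recompute each column's even parity and compare to cp:
  c0: data parity 1, sent cp 1 → ok
  c1: data parity 0, sent cp 1 → mismatch
  c2: data parity 0, sent cp 0 → ok
Exactly one row (r2) and one column (c1) fail → the flipped bit is at their intersection.

row 2, column 1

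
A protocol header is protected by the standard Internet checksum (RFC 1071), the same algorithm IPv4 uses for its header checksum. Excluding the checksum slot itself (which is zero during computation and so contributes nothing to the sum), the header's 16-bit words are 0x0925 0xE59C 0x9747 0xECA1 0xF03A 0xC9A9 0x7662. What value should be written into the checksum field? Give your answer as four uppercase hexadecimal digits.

One's-complement addition (fold any carry out of bit 15 back into bit 0):
  0x0925 + 0xE59C = 0x0EEC1
  0xEEC1 + 0x9747 = 0x18608 → wrap carry → 0x8609
  0x8609 + 0xECA1 = 0x172AA → wrap carry → 0x72AB
  0x72AB + 0xF03A = 0x162E5 → wrap carry → 0x62E6
  0x62E6 + 0xC9A9 = 0x12C8F → wrap carry → 0x2C90
  0x2C90 + 0x7662 = 0x0A2F2
One's-complement sum = 0xA2F2.
Checksum = ~0xA2F2 & 0xFFFF = 0x5D0D.

5D0D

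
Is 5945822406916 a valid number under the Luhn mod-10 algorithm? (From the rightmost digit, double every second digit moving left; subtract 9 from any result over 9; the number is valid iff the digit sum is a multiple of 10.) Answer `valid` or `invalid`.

From the right, keep odd positions and double even positions (subtract 9 from any doubled value over 9):
  doubled (positions 2,4,...): 2 3 8 4 1 9 → sum 27
  kept (positions 1,3,...): 6 9 0 2 8 4 5 → sum 34
Total = 61.
61 mod 10 = 1, so the number is invalid.

invalid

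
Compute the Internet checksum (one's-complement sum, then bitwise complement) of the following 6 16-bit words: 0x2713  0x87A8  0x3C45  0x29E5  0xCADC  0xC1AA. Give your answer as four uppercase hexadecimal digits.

5E92

One's-complement addition (fold any carry out of bit 15 back into bit 0):
  0x2713 + 0x87A8 = 0x0AEBB
  0xAEBB + 0x3C45 = 0x0EB00
  0xEB00 + 0x29E5 = 0x114E5 → wrap carry → 0x14E6
  0x14E6 + 0xCADC = 0x0DFC2
  0xDFC2 + 0xC1AA = 0x1A16C → wrap carry → 0xA16D
One's-complement sum = 0xA16D.
Checksum = ~0xA16D & 0xFFFF = 0x5E92.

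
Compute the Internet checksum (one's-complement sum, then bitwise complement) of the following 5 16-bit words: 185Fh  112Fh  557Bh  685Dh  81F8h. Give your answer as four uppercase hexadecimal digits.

One's-complement addition (fold any carry out of bit 15 back into bit 0):
  0x185F + 0x112F = 0x0298E
  0x298E + 0x557B = 0x07F09
  0x7F09 + 0x685D = 0x0E766
  0xE766 + 0x81F8 = 0x1695E → wrap carry → 0x695F
One's-complement sum = 0x695F.
Checksum = ~0x695F & 0xFFFF = 0x96A0.

96A0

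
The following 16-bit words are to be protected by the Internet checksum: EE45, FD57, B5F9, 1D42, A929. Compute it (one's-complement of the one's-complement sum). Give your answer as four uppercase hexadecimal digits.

One's-complement addition (fold any carry out of bit 15 back into bit 0):
  0xEE45 + 0xFD57 = 0x1EB9C → wrap carry → 0xEB9D
  0xEB9D + 0xB5F9 = 0x1A196 → wrap carry → 0xA197
  0xA197 + 0x1D42 = 0x0BED9
  0xBED9 + 0xA929 = 0x16802 → wrap carry → 0x6803
One's-complement sum = 0x6803.
Checksum = ~0x6803 & 0xFFFF = 0x97FC.

97FC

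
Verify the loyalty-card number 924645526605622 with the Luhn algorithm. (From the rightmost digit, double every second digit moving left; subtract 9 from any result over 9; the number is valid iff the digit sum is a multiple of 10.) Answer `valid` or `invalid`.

From the right, keep odd positions and double even positions (subtract 9 from any doubled value over 9):
  doubled (positions 2,4,...): 4 1 3 4 1 3 4 → sum 20
  kept (positions 1,3,...): 2 6 0 6 5 4 4 9 → sum 36
Total = 56.
56 mod 10 = 6, so the number is invalid.

invalid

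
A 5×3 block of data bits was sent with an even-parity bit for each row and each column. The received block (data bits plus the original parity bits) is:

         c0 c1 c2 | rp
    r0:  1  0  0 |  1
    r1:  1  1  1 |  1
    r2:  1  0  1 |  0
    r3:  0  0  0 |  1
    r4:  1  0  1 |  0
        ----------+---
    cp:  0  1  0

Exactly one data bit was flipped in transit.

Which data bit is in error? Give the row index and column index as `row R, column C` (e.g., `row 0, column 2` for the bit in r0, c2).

Recompute each row's even parity and compare to rp:
  r0: data parity 1, sent rp 1 → ok
  r1: data parity 1, sent rp 1 → ok
  r2: data parity 0, sent rp 0 → ok
  r3: data parity 0, sent rp 1 → mismatch
  r4: data parity 0, sent rp 0 → ok
Recompute each column's even parity and compare to cp:
  c0: data parity 0, sent cp 0 → ok
  c1: data parity 1, sent cp 1 → ok
  c2: data parity 1, sent cp 0 → mismatch
Exactly one row (r3) and one column (c2) fail → the flipped bit is at their intersection.

row 3, column 2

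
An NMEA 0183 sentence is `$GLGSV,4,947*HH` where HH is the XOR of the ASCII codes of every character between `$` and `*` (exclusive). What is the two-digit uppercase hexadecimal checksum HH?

XOR the ASCII codes of the payload characters:
  'G' = 0x47 → acc = 0x47
  'L' = 0x4C → acc = 0x0B
  'G' = 0x47 → acc = 0x4C
  'S' = 0x53 → acc = 0x1F
  'V' = 0x56 → acc = 0x49
  ',' = 0x2C → acc = 0x65
  '4' = 0x34 → acc = 0x51
  ',' = 0x2C → acc = 0x7D
  '9' = 0x39 → acc = 0x44
  '4' = 0x34 → acc = 0x70
  '7' = 0x37 → acc = 0x47
Checksum = 0x47.

47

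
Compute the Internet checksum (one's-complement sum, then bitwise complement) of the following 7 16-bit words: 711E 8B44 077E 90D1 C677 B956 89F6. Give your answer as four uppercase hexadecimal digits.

6188

One's-complement addition (fold any carry out of bit 15 back into bit 0):
  0x711E + 0x8B44 = 0x0FC62
  0xFC62 + 0x077E = 0x103E0 → wrap carry → 0x03E1
  0x03E1 + 0x90D1 = 0x094B2
  0x94B2 + 0xC677 = 0x15B29 → wrap carry → 0x5B2A
  0x5B2A + 0xB956 = 0x11480 → wrap carry → 0x1481
  0x1481 + 0x89F6 = 0x09E77
One's-complement sum = 0x9E77.
Checksum = ~0x9E77 & 0xFFFF = 0x6188.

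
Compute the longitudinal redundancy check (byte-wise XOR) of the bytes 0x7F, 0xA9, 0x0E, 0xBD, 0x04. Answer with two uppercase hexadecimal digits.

61

XOR the bytes together:
  start with 0x7F
  0x7F ⊕ 0xA9 = 0xD6
  0xD6 ⊕ 0x0E = 0xD8
  0xD8 ⊕ 0xBD = 0x65
  0x65 ⊕ 0x04 = 0x61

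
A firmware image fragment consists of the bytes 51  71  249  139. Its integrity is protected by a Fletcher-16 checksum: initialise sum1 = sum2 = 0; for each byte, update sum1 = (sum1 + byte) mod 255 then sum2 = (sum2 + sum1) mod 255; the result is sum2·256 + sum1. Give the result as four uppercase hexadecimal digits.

2200

Running sums (mod 255):
  after byte 0 (51): sum1=51, sum2=51
  after byte 1 (71): sum1=122, sum2=173
  after byte 2 (249): sum1=116, sum2=34
  after byte 3 (139): sum1=0, sum2=34
Checksum = sum2·256 + sum1 = 34·256 + 0 = 8704 = 0x2200.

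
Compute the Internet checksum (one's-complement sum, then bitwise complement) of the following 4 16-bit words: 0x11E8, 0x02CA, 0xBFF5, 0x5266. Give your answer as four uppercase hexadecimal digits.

One's-complement addition (fold any carry out of bit 15 back into bit 0):
  0x11E8 + 0x02CA = 0x014B2
  0x14B2 + 0xBFF5 = 0x0D4A7
  0xD4A7 + 0x5266 = 0x1270D → wrap carry → 0x270E
One's-complement sum = 0x270E.
Checksum = ~0x270E & 0xFFFF = 0xD8F1.

D8F1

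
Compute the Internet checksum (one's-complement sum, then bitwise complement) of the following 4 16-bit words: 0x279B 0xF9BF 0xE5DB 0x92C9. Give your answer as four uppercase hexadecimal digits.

65FF

One's-complement addition (fold any carry out of bit 15 back into bit 0):
  0x279B + 0xF9BF = 0x1215A → wrap carry → 0x215B
  0x215B + 0xE5DB = 0x10736 → wrap carry → 0x0737
  0x0737 + 0x92C9 = 0x09A00
One's-complement sum = 0x9A00.
Checksum = ~0x9A00 & 0xFFFF = 0x65FF.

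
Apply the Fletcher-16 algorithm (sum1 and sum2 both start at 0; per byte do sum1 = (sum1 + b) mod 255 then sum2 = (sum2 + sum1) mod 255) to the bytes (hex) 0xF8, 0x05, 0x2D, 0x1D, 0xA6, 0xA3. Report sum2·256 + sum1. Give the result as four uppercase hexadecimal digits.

Running sums (mod 255):
  after byte 0 (0xF8): sum1=248, sum2=248
  after byte 1 (0x05): sum1=253, sum2=246
  after byte 2 (0x2D): sum1=43, sum2=34
  after byte 3 (0x1D): sum1=72, sum2=106
  after byte 4 (0xA6): sum1=238, sum2=89
  after byte 5 (0xA3): sum1=146, sum2=235
Checksum = sum2·256 + sum1 = 235·256 + 146 = 60306 = 0xEB92.

EB92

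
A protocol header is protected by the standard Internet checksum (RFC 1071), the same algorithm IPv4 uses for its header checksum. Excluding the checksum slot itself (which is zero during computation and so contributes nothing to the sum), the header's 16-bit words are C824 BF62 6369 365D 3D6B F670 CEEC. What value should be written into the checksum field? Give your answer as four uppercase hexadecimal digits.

DBE8

One's-complement addition (fold any carry out of bit 15 back into bit 0):
  0xC824 + 0xBF62 = 0x18786 → wrap carry → 0x8787
  0x8787 + 0x6369 = 0x0EAF0
  0xEAF0 + 0x365D = 0x1214D → wrap carry → 0x214E
  0x214E + 0x3D6B = 0x05EB9
  0x5EB9 + 0xF670 = 0x15529 → wrap carry → 0x552A
  0x552A + 0xCEEC = 0x12416 → wrap carry → 0x2417
One's-complement sum = 0x2417.
Checksum = ~0x2417 & 0xFFFF = 0xDBE8.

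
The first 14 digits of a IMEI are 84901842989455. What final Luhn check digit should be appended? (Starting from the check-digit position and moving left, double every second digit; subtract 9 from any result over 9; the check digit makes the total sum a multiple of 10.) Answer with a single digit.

0

Partial digits right→left: 5 5 4 9 8 9 2 4 8 1 0 9 4 8
Double every second digit counting from the check-digit position (so the 1st, 3rd, 5th, ... of the partial from the right).
  doubled (with −9 where >9): 1 8 7 4 7 0 8 → sum 35
  kept as-is: 5 9 9 4 1 9 8 → sum 45
Total = 35 + 45 = 80.
Check digit = (10 − (80 mod 10)) mod 10 = 0.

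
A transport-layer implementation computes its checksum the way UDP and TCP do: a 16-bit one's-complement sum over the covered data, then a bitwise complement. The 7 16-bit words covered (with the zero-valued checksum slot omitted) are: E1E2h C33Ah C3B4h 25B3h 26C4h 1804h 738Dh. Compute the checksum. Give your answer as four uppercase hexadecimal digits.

BF24

One's-complement addition (fold any carry out of bit 15 back into bit 0):
  0xE1E2 + 0xC33A = 0x1A51C → wrap carry → 0xA51D
  0xA51D + 0xC3B4 = 0x168D1 → wrap carry → 0x68D2
  0x68D2 + 0x25B3 = 0x08E85
  0x8E85 + 0x26C4 = 0x0B549
  0xB549 + 0x1804 = 0x0CD4D
  0xCD4D + 0x738D = 0x140DA → wrap carry → 0x40DB
One's-complement sum = 0x40DB.
Checksum = ~0x40DB & 0xFFFF = 0xBF24.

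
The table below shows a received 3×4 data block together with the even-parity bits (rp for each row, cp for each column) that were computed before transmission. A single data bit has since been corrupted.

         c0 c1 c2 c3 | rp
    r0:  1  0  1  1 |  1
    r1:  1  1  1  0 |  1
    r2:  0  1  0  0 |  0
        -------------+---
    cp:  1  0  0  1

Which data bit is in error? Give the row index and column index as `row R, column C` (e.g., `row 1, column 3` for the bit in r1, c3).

row 2, column 0

Recompute each row's even parity and compare to rp:
  r0: data parity 1, sent rp 1 → ok
  r1: data parity 1, sent rp 1 → ok
  r2: data parity 1, sent rp 0 → mismatch
Recompute each column's even parity and compare to cp:
  c0: data parity 0, sent cp 1 → mismatch
  c1: data parity 0, sent cp 0 → ok
  c2: data parity 0, sent cp 0 → ok
  c3: data parity 1, sent cp 1 → ok
Exactly one row (r2) and one column (c0) fail → the flipped bit is at their intersection.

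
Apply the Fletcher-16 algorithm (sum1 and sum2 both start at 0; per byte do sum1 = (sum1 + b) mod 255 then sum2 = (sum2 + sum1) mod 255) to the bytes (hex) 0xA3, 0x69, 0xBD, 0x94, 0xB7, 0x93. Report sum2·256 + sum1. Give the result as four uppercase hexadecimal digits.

Running sums (mod 255):
  after byte 0 (0xA3): sum1=163, sum2=163
  after byte 1 (0x69): sum1=13, sum2=176
  after byte 2 (0xBD): sum1=202, sum2=123
  after byte 3 (0x94): sum1=95, sum2=218
  after byte 4 (0xB7): sum1=23, sum2=241
  after byte 5 (0x93): sum1=170, sum2=156
Checksum = sum2·256 + sum1 = 156·256 + 170 = 40106 = 0x9CAA.

9CAA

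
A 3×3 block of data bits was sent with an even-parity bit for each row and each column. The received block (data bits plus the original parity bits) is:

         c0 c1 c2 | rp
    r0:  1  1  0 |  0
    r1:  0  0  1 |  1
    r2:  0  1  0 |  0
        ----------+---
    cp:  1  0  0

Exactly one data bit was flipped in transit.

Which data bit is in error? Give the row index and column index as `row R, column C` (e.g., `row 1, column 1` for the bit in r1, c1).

row 2, column 2

Recompute each row's even parity and compare to rp:
  r0: data parity 0, sent rp 0 → ok
  r1: data parity 1, sent rp 1 → ok
  r2: data parity 1, sent rp 0 → mismatch
Recompute each column's even parity and compare to cp:
  c0: data parity 1, sent cp 1 → ok
  c1: data parity 0, sent cp 0 → ok
  c2: data parity 1, sent cp 0 → mismatch
Exactly one row (r2) and one column (c2) fail → the flipped bit is at their intersection.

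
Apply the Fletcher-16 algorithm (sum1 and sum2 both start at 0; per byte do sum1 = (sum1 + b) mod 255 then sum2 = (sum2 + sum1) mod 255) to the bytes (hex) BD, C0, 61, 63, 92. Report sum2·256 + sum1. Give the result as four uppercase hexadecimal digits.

Running sums (mod 255):
  after byte 0 (BD): sum1=189, sum2=189
  after byte 1 (C0): sum1=126, sum2=60
  after byte 2 (61): sum1=223, sum2=28
  after byte 3 (63): sum1=67, sum2=95
  after byte 4 (92): sum1=213, sum2=53
Checksum = sum2·256 + sum1 = 53·256 + 213 = 13781 = 0x35D5.

35D5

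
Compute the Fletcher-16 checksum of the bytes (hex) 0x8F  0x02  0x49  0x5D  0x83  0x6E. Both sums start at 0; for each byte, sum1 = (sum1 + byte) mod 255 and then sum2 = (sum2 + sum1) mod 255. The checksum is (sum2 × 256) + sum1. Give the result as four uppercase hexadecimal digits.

1A2A

Running sums (mod 255):
  after byte 0 (0x8F): sum1=143, sum2=143
  after byte 1 (0x02): sum1=145, sum2=33
  after byte 2 (0x49): sum1=218, sum2=251
  after byte 3 (0x5D): sum1=56, sum2=52
  after byte 4 (0x83): sum1=187, sum2=239
  after byte 5 (0x6E): sum1=42, sum2=26
Checksum = sum2·256 + sum1 = 26·256 + 42 = 6698 = 0x1A2A.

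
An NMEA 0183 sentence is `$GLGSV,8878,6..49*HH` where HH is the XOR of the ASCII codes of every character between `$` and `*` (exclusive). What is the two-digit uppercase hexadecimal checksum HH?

XOR the ASCII codes of the payload characters:
  'G' = 0x47 → acc = 0x47
  'L' = 0x4C → acc = 0x0B
  'G' = 0x47 → acc = 0x4C
  'S' = 0x53 → acc = 0x1F
  'V' = 0x56 → acc = 0x49
  ',' = 0x2C → acc = 0x65
  '8' = 0x38 → acc = 0x5D
  '8' = 0x38 → acc = 0x65
  '7' = 0x37 → acc = 0x52
  '8' = 0x38 → acc = 0x6A
  ',' = 0x2C → acc = 0x46
  '6' = 0x36 → acc = 0x70
  '.' = 0x2E → acc = 0x5E
  '.' = 0x2E → acc = 0x70
  '4' = 0x34 → acc = 0x44
  '9' = 0x39 → acc = 0x7D
Checksum = 0x7D.

7D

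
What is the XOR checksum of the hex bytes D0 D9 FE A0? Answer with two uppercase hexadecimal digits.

XOR the bytes together:
  start with 0xD0
  0xD0 ⊕ 0xD9 = 0x09
  0x09 ⊕ 0xFE = 0xF7
  0xF7 ⊕ 0xA0 = 0x57

57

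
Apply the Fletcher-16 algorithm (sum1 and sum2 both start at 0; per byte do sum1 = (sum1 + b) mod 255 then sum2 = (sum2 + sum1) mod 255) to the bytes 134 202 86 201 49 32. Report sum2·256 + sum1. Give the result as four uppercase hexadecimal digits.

56C2

Running sums (mod 255):
  after byte 0 (134): sum1=134, sum2=134
  after byte 1 (202): sum1=81, sum2=215
  after byte 2 (86): sum1=167, sum2=127
  after byte 3 (201): sum1=113, sum2=240
  after byte 4 (49): sum1=162, sum2=147
  after byte 5 (32): sum1=194, sum2=86
Checksum = sum2·256 + sum1 = 86·256 + 194 = 22210 = 0x56C2.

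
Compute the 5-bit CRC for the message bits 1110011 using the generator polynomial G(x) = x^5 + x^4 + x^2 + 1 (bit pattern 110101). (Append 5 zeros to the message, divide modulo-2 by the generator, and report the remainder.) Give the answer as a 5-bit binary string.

Append 5 zeros: 111001100000. Divide by 110101 (XOR where the leading bit is 1):
  pos 0: 111001 XOR 110101 = 001100
  pos 2: 110010 XOR 110101 = 000111
  pos 5: 111000 XOR 110101 = 001101
Remainder (last 5 bits) = 11010. This is the CRC / FCS.

11010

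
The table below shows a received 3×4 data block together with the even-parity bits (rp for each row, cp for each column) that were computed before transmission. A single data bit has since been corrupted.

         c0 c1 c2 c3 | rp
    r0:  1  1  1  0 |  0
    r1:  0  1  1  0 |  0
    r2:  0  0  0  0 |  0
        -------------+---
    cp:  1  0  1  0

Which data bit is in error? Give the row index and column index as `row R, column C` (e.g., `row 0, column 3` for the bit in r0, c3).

row 0, column 2

Recompute each row's even parity and compare to rp:
  r0: data parity 1, sent rp 0 → mismatch
  r1: data parity 0, sent rp 0 → ok
  r2: data parity 0, sent rp 0 → ok
Recompute each column's even parity and compare to cp:
  c0: data parity 1, sent cp 1 → ok
  c1: data parity 0, sent cp 0 → ok
  c2: data parity 0, sent cp 1 → mismatch
  c3: data parity 0, sent cp 0 → ok
Exactly one row (r0) and one column (c2) fail → the flipped bit is at their intersection.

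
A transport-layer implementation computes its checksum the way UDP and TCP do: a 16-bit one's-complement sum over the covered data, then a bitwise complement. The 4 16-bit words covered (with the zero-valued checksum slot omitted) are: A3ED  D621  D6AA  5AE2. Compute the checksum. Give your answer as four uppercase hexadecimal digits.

One's-complement addition (fold any carry out of bit 15 back into bit 0):
  0xA3ED + 0xD621 = 0x17A0E → wrap carry → 0x7A0F
  0x7A0F + 0xD6AA = 0x150B9 → wrap carry → 0x50BA
  0x50BA + 0x5AE2 = 0x0AB9C
One's-complement sum = 0xAB9C.
Checksum = ~0xAB9C & 0xFFFF = 0x5463.

5463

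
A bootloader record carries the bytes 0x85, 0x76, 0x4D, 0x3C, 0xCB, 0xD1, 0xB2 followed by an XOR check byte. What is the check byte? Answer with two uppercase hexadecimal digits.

XOR the bytes together:
  start with 0x85
  0x85 ⊕ 0x76 = 0xF3
  0xF3 ⊕ 0x4D = 0xBE
  0xBE ⊕ 0x3C = 0x82
  0x82 ⊕ 0xCB = 0x49
  0x49 ⊕ 0xD1 = 0x98
  0x98 ⊕ 0xB2 = 0x2A

2A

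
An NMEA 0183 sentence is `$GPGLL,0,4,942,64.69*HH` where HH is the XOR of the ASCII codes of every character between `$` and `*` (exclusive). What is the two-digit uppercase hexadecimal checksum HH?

XOR the ASCII codes of the payload characters:
  'G' = 0x47 → acc = 0x47
  'P' = 0x50 → acc = 0x17
  'G' = 0x47 → acc = 0x50
  'L' = 0x4C → acc = 0x1C
  'L' = 0x4C → acc = 0x50
  ',' = 0x2C → acc = 0x7C
  '0' = 0x30 → acc = 0x4C
  ',' = 0x2C → acc = 0x60
  '4' = 0x34 → acc = 0x54
  ',' = 0x2C → acc = 0x78
  '9' = 0x39 → acc = 0x41
  '4' = 0x34 → acc = 0x75
  '2' = 0x32 → acc = 0x47
  ',' = 0x2C → acc = 0x6B
  '6' = 0x36 → acc = 0x5D
  '4' = 0x34 → acc = 0x69
  '.' = 0x2E → acc = 0x47
  '6' = 0x36 → acc = 0x71
  '9' = 0x39 → acc = 0x48
Checksum = 0x48.

48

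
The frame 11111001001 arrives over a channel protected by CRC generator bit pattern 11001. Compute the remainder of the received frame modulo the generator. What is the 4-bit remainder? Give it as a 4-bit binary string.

0000

Modulo-2 division of 11111001001 by 11001:
  pos 0: 11111 XOR 11001 = 00110
  pos 2: 11000 XOR 11001 = 00001
  pos 6: 11001 XOR 11001 = 00000
Remainder = 0000 (zero — the frame passes the CRC check).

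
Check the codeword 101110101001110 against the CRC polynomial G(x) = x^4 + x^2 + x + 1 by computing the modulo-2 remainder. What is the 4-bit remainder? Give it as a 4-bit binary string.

0111

Modulo-2 division of 101110101001110 by 10111:
  pos 0: 10111 XOR 10111 = 00000
  pos 6: 10100 XOR 10111 = 00011
  pos 9: 11111 XOR 10111 = 01000
  pos 10: 10000 XOR 10111 = 00111
Remainder = 0111 (nonzero — an error is detected).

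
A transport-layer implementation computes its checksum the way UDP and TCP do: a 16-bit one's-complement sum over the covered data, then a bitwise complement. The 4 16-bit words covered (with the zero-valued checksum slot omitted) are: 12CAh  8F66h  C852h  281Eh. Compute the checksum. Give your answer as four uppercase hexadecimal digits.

One's-complement addition (fold any carry out of bit 15 back into bit 0):
  0x12CA + 0x8F66 = 0x0A230
  0xA230 + 0xC852 = 0x16A82 → wrap carry → 0x6A83
  0x6A83 + 0x281E = 0x092A1
One's-complement sum = 0x92A1.
Checksum = ~0x92A1 & 0xFFFF = 0x6D5E.

6D5E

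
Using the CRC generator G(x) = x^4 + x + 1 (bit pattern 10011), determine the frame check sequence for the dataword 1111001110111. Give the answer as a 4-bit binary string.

Append 4 zeros: 11110011101110000. Divide by 10011 (XOR where the leading bit is 1):
  pos 0: 11110 XOR 10011 = 01101
  pos 1: 11010 XOR 10011 = 01001
  pos 2: 10011 XOR 10011 = 00000
  pos 7: 11011 XOR 10011 = 01000
  pos 8: 10001 XOR 10011 = 00010
  pos 11: 10000 XOR 10011 = 00011
Remainder (last 4 bits) = 0110. This is the CRC / FCS.

0110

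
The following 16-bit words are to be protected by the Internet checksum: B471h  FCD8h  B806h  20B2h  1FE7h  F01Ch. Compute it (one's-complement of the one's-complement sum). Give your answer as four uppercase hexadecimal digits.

65F8

One's-complement addition (fold any carry out of bit 15 back into bit 0):
  0xB471 + 0xFCD8 = 0x1B149 → wrap carry → 0xB14A
  0xB14A + 0xB806 = 0x16950 → wrap carry → 0x6951
  0x6951 + 0x20B2 = 0x08A03
  0x8A03 + 0x1FE7 = 0x0A9EA
  0xA9EA + 0xF01C = 0x19A06 → wrap carry → 0x9A07
One's-complement sum = 0x9A07.
Checksum = ~0x9A07 & 0xFFFF = 0x65F8.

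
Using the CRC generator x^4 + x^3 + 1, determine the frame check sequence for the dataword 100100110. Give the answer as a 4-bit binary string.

Append 4 zeros: 1001001100000. Divide by 11001 (XOR where the leading bit is 1):
  pos 0: 10010 XOR 11001 = 01011
  pos 1: 10110 XOR 11001 = 01111
  pos 2: 11111 XOR 11001 = 00110
  pos 4: 11010 XOR 11001 = 00011
  pos 7: 11000 XOR 11001 = 00001
Remainder (last 4 bits) = 0010. This is the CRC / FCS.

0010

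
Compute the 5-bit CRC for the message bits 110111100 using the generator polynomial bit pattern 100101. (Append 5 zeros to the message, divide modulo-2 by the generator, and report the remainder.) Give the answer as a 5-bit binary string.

00000

Append 5 zeros: 11011110000000. Divide by 100101 (XOR where the leading bit is 1):
  pos 0: 110111 XOR 100101 = 010010
  pos 1: 100101 XOR 100101 = 000000
Remainder (last 5 bits) = 00000. This is the CRC / FCS.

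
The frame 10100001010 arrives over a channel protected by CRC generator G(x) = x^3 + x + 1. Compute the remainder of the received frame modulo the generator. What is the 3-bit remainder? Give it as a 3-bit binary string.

000

Modulo-2 division of 10100001010 by 1011:
  pos 0: 1010 XOR 1011 = 0001
  pos 3: 1000 XOR 1011 = 0011
  pos 5: 1110 XOR 1011 = 0101
  pos 6: 1011 XOR 1011 = 0000
Remainder = 000 (zero — the frame passes the CRC check).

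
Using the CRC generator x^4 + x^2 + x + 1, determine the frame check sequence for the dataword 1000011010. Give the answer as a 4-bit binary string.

Append 4 zeros: 10000110100000. Divide by 10111 (XOR where the leading bit is 1):
  pos 0: 10000 XOR 10111 = 00111
  pos 2: 11111 XOR 10111 = 01000
  pos 3: 10000 XOR 10111 = 00111
  pos 5: 11110 XOR 10111 = 01001
  pos 6: 10010 XOR 10111 = 00101
  pos 8: 10100 XOR 10111 = 00011
Remainder (last 4 bits) = 0110. This is the CRC / FCS.

0110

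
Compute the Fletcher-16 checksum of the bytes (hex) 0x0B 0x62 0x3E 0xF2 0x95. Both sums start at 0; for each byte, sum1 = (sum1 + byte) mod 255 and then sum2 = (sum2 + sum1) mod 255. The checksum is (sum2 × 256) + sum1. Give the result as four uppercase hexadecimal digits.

F634

Running sums (mod 255):
  after byte 0 (0x0B): sum1=11, sum2=11
  after byte 1 (0x62): sum1=109, sum2=120
  after byte 2 (0x3E): sum1=171, sum2=36
  after byte 3 (0xF2): sum1=158, sum2=194
  after byte 4 (0x95): sum1=52, sum2=246
Checksum = sum2·256 + sum1 = 246·256 + 52 = 63028 = 0xF634.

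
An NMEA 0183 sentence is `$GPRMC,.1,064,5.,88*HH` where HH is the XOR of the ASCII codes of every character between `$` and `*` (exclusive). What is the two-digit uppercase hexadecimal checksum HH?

7D

XOR the ASCII codes of the payload characters:
  'G' = 0x47 → acc = 0x47
  'P' = 0x50 → acc = 0x17
  'R' = 0x52 → acc = 0x45
  'M' = 0x4D → acc = 0x08
  'C' = 0x43 → acc = 0x4B
  ',' = 0x2C → acc = 0x67
  '.' = 0x2E → acc = 0x49
  '1' = 0x31 → acc = 0x78
  ',' = 0x2C → acc = 0x54
  '0' = 0x30 → acc = 0x64
  '6' = 0x36 → acc = 0x52
  '4' = 0x34 → acc = 0x66
  ',' = 0x2C → acc = 0x4A
  '5' = 0x35 → acc = 0x7F
  '.' = 0x2E → acc = 0x51
  ',' = 0x2C → acc = 0x7D
  '8' = 0x38 → acc = 0x45
  '8' = 0x38 → acc = 0x7D
Checksum = 0x7D.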